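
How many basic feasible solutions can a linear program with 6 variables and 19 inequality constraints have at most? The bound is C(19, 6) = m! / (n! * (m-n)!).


Each vertex corresponds to some choice of n active constraints out of m, so the number of vertices is at most C(m, n) = m! / (n!(m-n)!).
m = 19, n = 6
Numerator: 19 * 18 * 17 * 16 * 15 * 14
Denominator: 6! = 720
C(19, 6) = 27132


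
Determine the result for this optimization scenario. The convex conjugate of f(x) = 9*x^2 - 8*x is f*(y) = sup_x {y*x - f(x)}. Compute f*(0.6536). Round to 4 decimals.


f*(y) = sup_x {y*x - a*x^2 - b*x} = sup_x {(y-b)*x - a*x^2}
FOC: (y - b) - 2a*x = 0 => x* = (y - b)/(2a)
x* = (0.6536 + 8)/(2*9) = 0.4808
f*(0.6536) = (y-b)^2/(4a) = (0.6536 + 8)^2/(4*9)
= 74.8848/36 = 2.0801


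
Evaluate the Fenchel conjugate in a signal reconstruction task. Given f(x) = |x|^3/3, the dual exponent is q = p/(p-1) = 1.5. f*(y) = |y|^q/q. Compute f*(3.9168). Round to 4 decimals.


The conjugate exponent q satisfies 1/p + 1/q = 1.
p = 3, so q = 3/(3 - 1) = 1.5
|y|^q = 3.9168^1.5 = 7.7517
f*(3.9168) = 7.7517 / 1.5 = 5.1678


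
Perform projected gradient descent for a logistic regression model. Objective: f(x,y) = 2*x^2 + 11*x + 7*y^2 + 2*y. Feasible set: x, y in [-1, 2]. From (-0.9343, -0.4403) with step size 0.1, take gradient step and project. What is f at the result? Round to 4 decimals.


Step 1: Compute gradient at (-0.9343, -0.4403).
grad_x = 2*2*-0.9343 + 11 = 7.2628
grad_y = 2*7*-0.4403 + 2 = -4.1642
Step 2: Gradient step.
x_raw = -0.9343 - 0.1*7.2628 = -1.6606
y_raw = -0.4403 - 0.1*-4.1642 = -0.0239
Step 3: Project onto [-1, 2].
x_proj = clip(-1.6606) = -1.0
y_proj = clip(-0.0239) = -0.0239
Step 4: Evaluate f.
f(-1.0, -0.0239) = -9.0438


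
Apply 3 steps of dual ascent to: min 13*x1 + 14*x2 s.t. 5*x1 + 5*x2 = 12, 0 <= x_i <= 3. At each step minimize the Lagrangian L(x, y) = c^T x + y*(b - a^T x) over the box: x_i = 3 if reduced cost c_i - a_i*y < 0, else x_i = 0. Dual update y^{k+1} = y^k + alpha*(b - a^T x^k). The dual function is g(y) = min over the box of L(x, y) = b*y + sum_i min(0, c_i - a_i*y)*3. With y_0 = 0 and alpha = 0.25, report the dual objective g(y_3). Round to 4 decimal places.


Dual ascent for LP: min 13*x1 + 14*x2, 5*x1 + 5*x2 = 12, 0 <= x_i <= 3
Step 1: y^k = 0.0, reduced costs: (13.0, 14.0)
  x^k = (0.0, 0.0), subgradient = b - a^T x = 12.0
  y^{k+1} = 0.0 + 0.25*12.0 = 3.0
Step 2: y^k = 3.0, reduced costs: (-2.0, -1.0)
  x^k = (3.0, 3.0), subgradient = b - a^T x = -18.0
  y^{k+1} = 3.0 + 0.25*-18.0 = -1.5
Step 3: y^k = -1.5, reduced costs: (20.5, 21.5)
  x^k = (0.0, 0.0), subgradient = b - a^T x = 12.0
  y^{k+1} = -1.5 + 0.25*12.0 = 1.5
Dual objective at y_3 = 1.5: reduced costs (5.5, 6.5), box minimizer x = (0.0, 0.0)
g(y_3) = b*y + (c1 - a1*y)*x1 + (c2 - a2*y)*x2 = 12*1.5 + 5.5*0.0 + 6.5*0.0 = 18.0 + 0.0 + 0.0 = 18.0


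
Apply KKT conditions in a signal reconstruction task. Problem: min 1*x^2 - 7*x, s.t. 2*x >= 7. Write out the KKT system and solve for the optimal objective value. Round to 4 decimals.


Step 1: Try lambda = 0 (constraint inactive).
Stationarity: 2*1*x - 7 = 0
x* = 7/(2*1) = 3.5
Check constraint: 2*3.5 = 7.0 >= 7 -- satisfied.
Step 2: Compute optimal value.
f(x*) = 1*3.5^2 - 7*3.5 = -12.25


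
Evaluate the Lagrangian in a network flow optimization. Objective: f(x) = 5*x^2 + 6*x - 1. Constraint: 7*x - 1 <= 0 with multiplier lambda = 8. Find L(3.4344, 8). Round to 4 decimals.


Step 1: Evaluate f(x).
f(3.4344) = 5*3.4344^2 + 6*3.4344 - 1 = 78.5819
Step 2: Evaluate g(x).
g(3.4344) = 7*3.4344 - 1 = 23.0408
Step 3: Compute Lagrangian.
L = 78.5819 + 8*23.0408 = 262.9083


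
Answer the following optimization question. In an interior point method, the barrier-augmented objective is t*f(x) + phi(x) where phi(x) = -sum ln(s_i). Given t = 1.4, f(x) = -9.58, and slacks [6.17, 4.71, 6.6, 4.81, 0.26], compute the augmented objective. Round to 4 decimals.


Step 1: Compute log-barrier.
ln values: [1.8197, 1.5497, 1.8871, 1.5707, -1.3471]
phi = -(1.8197 + 1.5497 + 1.8871 + 1.5707 - 1.3471) = -5.4801
Step 2: Compute augmented objective.
t*f(x) = 1.4*-9.58 = -13.412
Total = -13.412 - 5.4801 = -18.8921


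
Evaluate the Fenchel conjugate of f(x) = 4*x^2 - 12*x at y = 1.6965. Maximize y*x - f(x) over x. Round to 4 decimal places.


f*(y) = sup_x {y*x - a*x^2 - b*x} = sup_x {(y-b)*x - a*x^2}
FOC: (y - b) - 2a*x = 0 => x* = (y - b)/(2a)
x* = (1.6965 + 12)/(2*4) = 1.7121
f*(1.6965) = (y-b)^2/(4a) = (1.6965 + 12)^2/(4*4)
= 187.5941/16 = 11.7246


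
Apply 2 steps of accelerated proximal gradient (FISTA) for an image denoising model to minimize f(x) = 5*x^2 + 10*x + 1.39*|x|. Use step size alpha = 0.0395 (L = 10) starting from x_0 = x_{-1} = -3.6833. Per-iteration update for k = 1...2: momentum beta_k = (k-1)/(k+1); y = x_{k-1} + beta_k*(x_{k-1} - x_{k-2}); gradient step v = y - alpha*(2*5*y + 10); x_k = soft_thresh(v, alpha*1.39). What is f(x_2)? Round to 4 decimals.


FISTA on f(x) = 5*x^2 + 10*x + 1.39*|x|
L = 10, alpha = 0.0395
Iteration 1: beta = 0.0, y = -3.6833 + 0.0*(-3.6833 + 3.6833) = -3.6833
  grad(y) = -26.833, v = y - alpha*grad = -2.6234
  prox(v) = soft_thresh(-2.6234, 0.0549) = -2.5685
Iteration 2: beta = 0.3333, y = -2.5685 + 0.3333*(-2.5685 + 3.6833) = -2.1969
  grad(y) = -11.9689, v = y - alpha*grad = -1.7241
  prox(v) = soft_thresh(-1.7241, 0.0549) = -1.6692
f(x_2) = 5*(-1.6692)^2 + 10*(-1.6692) + 1.39*|-1.6692| = -0.4406


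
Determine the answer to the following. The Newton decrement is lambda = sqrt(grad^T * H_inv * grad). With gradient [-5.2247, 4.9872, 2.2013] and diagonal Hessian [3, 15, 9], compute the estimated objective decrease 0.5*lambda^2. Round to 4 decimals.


Step 1: H is diagonal, so H^(-1) * g = [-1.7416, 0.3325, 0.2446].
Step 2: g^T H^(-1) g = sum_i g_i^2 / H_ii
  = (-5.2247)^2/3 + (4.9872)^2/15 + (2.2013)^2/9
  = 9.0992 + 1.6581 + 0.5384 = 11.2957
Step 3: Objective decrease = 0.5 * g^T H^(-1) g = 5.6479


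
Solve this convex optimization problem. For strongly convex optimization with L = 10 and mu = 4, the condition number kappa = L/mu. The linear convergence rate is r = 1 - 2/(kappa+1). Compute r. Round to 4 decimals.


Step 1: Compute the condition number.
kappa = L/mu = 10/4 = 2.5
Step 2: Compute the convergence rate.
r = 1 - 2/(kappa + 1) = 1 - 2*mu/(L + mu) = (L - mu)/(L + mu) = 6/14 = 0.4286


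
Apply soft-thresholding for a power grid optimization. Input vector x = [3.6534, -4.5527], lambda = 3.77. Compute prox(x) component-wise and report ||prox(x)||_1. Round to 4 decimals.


Soft-thresholding with lambda = 3.77:
prox(3.6534) = sign(3.6534)*max(|3.6534| - 3.77, 0) = 0.0
prox(-4.5527) = sign(-4.5527)*max(|-4.5527| - 3.77, 0) = -0.7827
prox(x) = [0.0, -0.7827]
||prox(x)||_1 = 0.0 + 0.7827 = 0.7827


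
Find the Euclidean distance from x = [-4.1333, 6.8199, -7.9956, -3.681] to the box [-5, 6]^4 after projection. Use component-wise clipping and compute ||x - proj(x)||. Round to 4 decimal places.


Project each component onto [-5, 6].
clip(-4.1333) = -4.1333, clip(6.8199) = 6.0, clip(-7.9956) = -5.0, clip(-3.681) = -3.681
Projection = [-4.1333, 6.0, -5.0, -3.681]
Squared diffs: [0.0, 0.6722, 8.9736, 0.0]
Distance = sqrt(9.6458) = 3.1058


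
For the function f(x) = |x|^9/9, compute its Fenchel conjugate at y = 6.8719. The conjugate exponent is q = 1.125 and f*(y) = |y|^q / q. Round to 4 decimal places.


The conjugate exponent q satisfies 1/p + 1/q = 1.
p = 9, so q = 9/(9 - 1) = 1.125
|y|^q = 6.8719^1.125 = 8.744
f*(6.8719) = 8.744 / 1.125 = 7.7725


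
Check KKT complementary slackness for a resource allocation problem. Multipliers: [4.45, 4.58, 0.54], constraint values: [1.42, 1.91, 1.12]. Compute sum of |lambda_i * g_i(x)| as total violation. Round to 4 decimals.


KKT complementary slackness check:
lambda_1 * g_1 = 4.45 * 1.42 = 6.319
lambda_2 * g_2 = 4.58 * 1.91 = 8.7478
lambda_3 * g_3 = 0.54 * 1.12 = 0.6048
Total violation = 6.319 + 8.7478 + 0.6048 = 15.6716


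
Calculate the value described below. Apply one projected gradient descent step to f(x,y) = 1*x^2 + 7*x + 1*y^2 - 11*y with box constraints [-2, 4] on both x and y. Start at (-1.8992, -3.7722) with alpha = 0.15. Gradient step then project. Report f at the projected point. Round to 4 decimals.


Step 1: Compute gradient at (-1.8992, -3.7722).
grad_x = 2*1*-1.8992 + 7 = 3.2016
grad_y = 2*1*-3.7722 - 11 = -18.5444
Step 2: Gradient step.
x_raw = -1.8992 - 0.15*3.2016 = -2.3794
y_raw = -3.7722 - 0.15*-18.5444 = -0.9905
Step 3: Project onto [-2, 4].
x_proj = clip(-2.3794) = -2.0
y_proj = clip(-0.9905) = -0.9905
Step 4: Evaluate f.
f(-2.0, -0.9905) = 1.8771


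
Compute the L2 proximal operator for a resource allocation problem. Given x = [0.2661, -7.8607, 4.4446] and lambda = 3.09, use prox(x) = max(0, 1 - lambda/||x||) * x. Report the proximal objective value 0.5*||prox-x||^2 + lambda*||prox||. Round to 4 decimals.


Step 1: Compute ||x||.
||x|| = 9.0342
Step 2: Compute scaling factor.
scale = max(0, 1 - 3.09/9.0342) = 0.658
Step 3: prox(x) = [0.1751, -5.1721, 2.9244]
||prox(x)|| = 5.9442
Step 4: Proximal objective.
0.5*||prox-x||^2 = 4.7741
lambda*||prox|| = 18.3676
Total = 23.1415


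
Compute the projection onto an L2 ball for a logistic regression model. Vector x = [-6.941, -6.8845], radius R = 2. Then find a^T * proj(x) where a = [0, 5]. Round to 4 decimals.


Step 1: Compute ||x|| (intermediates to 6 decimals).
||x|| = sqrt((-6.941)^2 + (-6.8845)^2) = 9.776186
Step 2: Project.
Since ||x|| > R, scale = R/||x|| = 2/9.776186 = 0.204579, proj(x) = scale * x
proj(x) = [-1.419983, -1.408424]
Step 3: Dot product.
a^T * proj(x) = 0*(-1.419983) + 5*(-1.408424) = -7.0421


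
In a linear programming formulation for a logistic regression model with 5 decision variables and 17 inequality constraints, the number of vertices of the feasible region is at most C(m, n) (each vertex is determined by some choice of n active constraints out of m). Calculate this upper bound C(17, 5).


Each vertex corresponds to some choice of n active constraints out of m, so the number of vertices is at most C(m, n) = m! / (n!(m-n)!).
m = 17, n = 5
Numerator: 17 * 16 * 15 * 14 * 13
Denominator: 5! = 120
C(17, 5) = 6188


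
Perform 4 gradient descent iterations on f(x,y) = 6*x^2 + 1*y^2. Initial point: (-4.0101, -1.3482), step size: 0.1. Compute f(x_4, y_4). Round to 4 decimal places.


Gradient descent on f(x,y) = 6*x^2 + 1*y^2.
Starting point: (-4.0101, -1.3482), alpha = 0.1
Step 1: grad_x = 2*6*-4.0101 = -48.1212, grad_y = 2*1*-1.3482 = -2.6964
  x_1 = -4.0101 - 0.1*-48.1212 = 0.802
  y_1 = -1.3482 - 0.1*-2.6964 = -1.0786
Step 2: grad_x = 2*6*0.802 = 9.6242, grad_y = 2*1*-1.0786 = -2.1571
  x_2 = 0.802 - 0.1*9.6242 = -0.1604
  y_2 = -1.0786 - 0.1*-2.1571 = -0.8628
Step 3: grad_x = 2*6*-0.1604 = -1.9248, grad_y = 2*1*-0.8628 = -1.7257
  x_3 = -0.1604 - 0.1*-1.9248 = 0.0321
  y_3 = -0.8628 - 0.1*-1.7257 = -0.6903
Step 4: grad_x = 2*6*0.0321 = 0.385, grad_y = 2*1*-0.6903 = -1.3806
  x_4 = 0.0321 - 0.1*0.385 = -0.0064
  y_4 = -0.6903 - 0.1*-1.3806 = -0.5522
f(-0.0064, -0.5522) = 6*(-0.0064)^2 + 1*(-0.5522)^2 = 0.3052


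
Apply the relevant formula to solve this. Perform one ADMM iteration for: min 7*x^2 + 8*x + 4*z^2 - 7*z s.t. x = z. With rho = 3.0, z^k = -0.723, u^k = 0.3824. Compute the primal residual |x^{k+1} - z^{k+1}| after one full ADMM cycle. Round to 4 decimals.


ADMM iteration with rho = 3.0, z^k = -0.723, u^k = 0.3824
Step 1: x-update.
Minimize 7*x^2 + 8*x + (3.0/2)*(x + 0.723 + 0.3824)^2
FOC: (2*7 + 3.0)*x = -8 + 3.0*(-0.723 - 0.3824)
x^{k+1} = -0.6657
Step 2: z-update.
Minimize 4*z^2 - 7*z + (3.0/2)*(-0.6657 - z + 0.3824)^2
FOC: (2*4 + 3.0)*z = 7 + 3.0*(-0.6657 + 0.3824)
z^{k+1} = 0.5591
Step 3: u-update.
u^{k+1} = 0.3824 - 0.6657 - 0.5591 = -0.8424
Step 4: Primal residual = |-0.6657 - 0.5591| = 1.2248


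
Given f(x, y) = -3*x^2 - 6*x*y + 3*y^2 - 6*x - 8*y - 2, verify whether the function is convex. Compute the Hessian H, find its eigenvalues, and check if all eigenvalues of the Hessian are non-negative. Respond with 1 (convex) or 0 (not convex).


The Hessian of f(x,y) = -3*x^2 - 6*x*y + 3*y^2 - 6*x - 8*y - 2 is:
H = [[-6, -6], [-6, 6]]
Trace = -6 + 6 = 0
Determinant = -6*6 - (-6)^2 = -72
Discriminant = (0)^2 - 4*-72 = 288.0
Eigenvalues: lambda_1 = -8.4853, lambda_2 = 8.4853
The function is not convex.

0


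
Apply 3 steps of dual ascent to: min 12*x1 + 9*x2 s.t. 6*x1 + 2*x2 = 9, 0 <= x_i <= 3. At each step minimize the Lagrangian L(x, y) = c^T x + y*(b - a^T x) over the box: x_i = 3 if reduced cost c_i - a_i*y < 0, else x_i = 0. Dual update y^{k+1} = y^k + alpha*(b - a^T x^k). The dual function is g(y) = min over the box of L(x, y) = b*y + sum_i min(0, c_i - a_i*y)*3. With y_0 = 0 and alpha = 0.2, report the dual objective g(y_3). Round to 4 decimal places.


Dual ascent for LP: min 12*x1 + 9*x2, 6*x1 + 2*x2 = 9, 0 <= x_i <= 3
Step 1: y^k = 0.0, reduced costs: (12.0, 9.0)
  x^k = (0.0, 0.0), subgradient = b - a^T x = 9.0
  y^{k+1} = 0.0 + 0.2*9.0 = 1.8
Step 2: y^k = 1.8, reduced costs: (1.2, 5.4)
  x^k = (0.0, 0.0), subgradient = b - a^T x = 9.0
  y^{k+1} = 1.8 + 0.2*9.0 = 3.6
Step 3: y^k = 3.6, reduced costs: (-9.6, 1.8)
  x^k = (3.0, 0.0), subgradient = b - a^T x = -9.0
  y^{k+1} = 3.6 + 0.2*-9.0 = 1.8
Dual objective at y_3 = 1.8: reduced costs (1.2, 5.4), box minimizer x = (0.0, 0.0)
g(y_3) = b*y + (c1 - a1*y)*x1 + (c2 - a2*y)*x2 = 9*1.8 + 1.2*0.0 + 5.4*0.0 = 16.2 + 0.0 + 0.0 = 16.2


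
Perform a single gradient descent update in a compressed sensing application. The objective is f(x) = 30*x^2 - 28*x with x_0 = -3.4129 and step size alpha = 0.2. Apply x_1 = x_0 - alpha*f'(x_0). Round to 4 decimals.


We compute the gradient at x_0 and apply the update.
f'(x) = 60*x - 28
f'(-3.4129) = 60*-3.4129 - 28 = -232.774
x_1 = -3.4129 - 0.2*-232.774 = 43.1419


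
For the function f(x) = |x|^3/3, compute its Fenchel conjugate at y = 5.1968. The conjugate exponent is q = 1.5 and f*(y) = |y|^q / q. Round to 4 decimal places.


The conjugate exponent q satisfies 1/p + 1/q = 1.
p = 3, so q = 3/(3 - 1) = 1.5
|y|^q = 5.1968^1.5 = 11.8469
f*(5.1968) = 11.8469 / 1.5 = 7.8979


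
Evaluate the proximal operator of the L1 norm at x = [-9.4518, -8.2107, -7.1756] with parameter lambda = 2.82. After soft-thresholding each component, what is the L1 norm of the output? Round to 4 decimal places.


Soft-thresholding with lambda = 2.82:
prox(-9.4518) = sign(-9.4518)*max(|-9.4518| - 2.82, 0) = -6.6318
prox(-8.2107) = sign(-8.2107)*max(|-8.2107| - 2.82, 0) = -5.3907
prox(-7.1756) = sign(-7.1756)*max(|-7.1756| - 2.82, 0) = -4.3556
prox(x) = [-6.6318, -5.3907, -4.3556]
||prox(x)||_1 = 6.6318 + 5.3907 + 4.3556 = 16.3781


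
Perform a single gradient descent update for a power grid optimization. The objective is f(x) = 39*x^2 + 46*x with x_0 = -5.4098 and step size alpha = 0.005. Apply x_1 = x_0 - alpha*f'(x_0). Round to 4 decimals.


We compute the gradient at x_0 and apply the update.
f'(x) = 78*x + 46
f'(-5.4098) = 78*-5.4098 + 46 = -375.9644
x_1 = -5.4098 - 0.005*-375.9644 = -3.53


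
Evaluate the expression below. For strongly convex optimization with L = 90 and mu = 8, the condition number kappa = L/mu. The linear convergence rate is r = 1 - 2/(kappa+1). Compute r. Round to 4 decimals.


Step 1: Compute the condition number.
kappa = L/mu = 90/8 = 11.25
Step 2: Compute the convergence rate.
r = 1 - 2/(kappa + 1) = 1 - 2*mu/(L + mu) = (L - mu)/(L + mu) = 82/98 = 0.8367


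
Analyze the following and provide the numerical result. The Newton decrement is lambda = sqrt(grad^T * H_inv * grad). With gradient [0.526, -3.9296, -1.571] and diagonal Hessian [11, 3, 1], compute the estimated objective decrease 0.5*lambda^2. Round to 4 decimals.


Step 1: H is diagonal, so H^(-1) * g = [0.0478, -1.3099, -1.571].
Step 2: g^T H^(-1) g = sum_i g_i^2 / H_ii
  = (0.526)^2/11 + (-3.9296)^2/3 + (-1.571)^2/1
  = 0.0252 + 5.1473 + 2.468 = 7.6404
Step 3: Objective decrease = 0.5 * g^T H^(-1) g = 3.8202


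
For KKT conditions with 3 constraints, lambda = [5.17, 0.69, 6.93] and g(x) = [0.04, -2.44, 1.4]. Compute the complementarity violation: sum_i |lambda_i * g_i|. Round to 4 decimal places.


KKT complementary slackness check:
lambda_1 * g_1 = 5.17 * 0.04 = 0.2068
lambda_2 * g_2 = 0.69 * -2.44 = -1.6836
lambda_3 * g_3 = 6.93 * 1.4 = 9.702
Total violation = 0.2068 + 1.6836 + 9.702 = 11.5924


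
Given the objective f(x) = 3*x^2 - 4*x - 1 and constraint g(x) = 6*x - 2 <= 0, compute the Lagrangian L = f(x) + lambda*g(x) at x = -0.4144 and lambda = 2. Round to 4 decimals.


Step 1: Evaluate f(x).
f(-0.4144) = 3*(-0.4144)^2 - 4*(-0.4144) - 1 = 1.1728
Step 2: Evaluate g(x).
g(-0.4144) = 6*-0.4144 - 2 = -4.4864
Step 3: Compute Lagrangian.
L = 1.1728 + 2*-4.4864 = -7.8


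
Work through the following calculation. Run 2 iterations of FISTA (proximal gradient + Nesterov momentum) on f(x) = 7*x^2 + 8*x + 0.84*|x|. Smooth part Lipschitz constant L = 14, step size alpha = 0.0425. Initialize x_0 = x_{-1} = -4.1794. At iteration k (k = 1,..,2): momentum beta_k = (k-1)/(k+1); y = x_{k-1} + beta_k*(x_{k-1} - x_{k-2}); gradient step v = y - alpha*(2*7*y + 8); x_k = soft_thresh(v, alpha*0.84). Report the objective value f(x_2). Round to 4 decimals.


FISTA on f(x) = 7*x^2 + 8*x + 0.84*|x|
L = 14, alpha = 0.0425
Iteration 1: beta = 0.0, y = -4.1794 + 0.0*(-4.1794 + 4.1794) = -4.1794
  grad(y) = -50.5116, v = y - alpha*grad = -2.0327
  prox(v) = soft_thresh(-2.0327, 0.0357) = -1.997
Iteration 2: beta = 0.3333, y = -1.997 + 0.3333*(-1.997 + 4.1794) = -1.2695
  grad(y) = -9.7727, v = y - alpha*grad = -0.8541
  prox(v) = soft_thresh(-0.8541, 0.0357) = -0.8184
f(x_2) = 7*(-0.8184)^2 + 8*(-0.8184) + 0.84*|-0.8184| = -1.1711


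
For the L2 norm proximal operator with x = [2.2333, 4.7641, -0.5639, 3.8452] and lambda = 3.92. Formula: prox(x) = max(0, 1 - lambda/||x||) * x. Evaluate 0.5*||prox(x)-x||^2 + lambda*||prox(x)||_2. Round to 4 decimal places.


Step 1: Compute ||x||.
||x|| = 6.5412
Step 2: Compute scaling factor.
scale = max(0, 1 - 3.92/6.5412) = 0.4007
Step 3: prox(x) = [0.8949, 1.9091, -0.226, 1.5409]
||prox(x)|| = 2.6212
Step 4: Proximal objective.
0.5*||prox-x||^2 = 7.6832
lambda*||prox|| = 10.2751
Total = 17.9585


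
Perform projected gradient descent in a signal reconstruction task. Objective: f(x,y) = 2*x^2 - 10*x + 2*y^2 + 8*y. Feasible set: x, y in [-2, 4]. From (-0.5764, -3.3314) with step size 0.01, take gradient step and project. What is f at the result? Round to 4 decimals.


Step 1: Compute gradient at (-0.5764, -3.3314).
grad_x = 2*2*-0.5764 - 10 = -12.3056
grad_y = 2*2*-3.3314 + 8 = -5.3256
Step 2: Gradient step.
x_raw = -0.5764 - 0.01*-12.3056 = -0.4533
y_raw = -3.3314 - 0.01*-5.3256 = -3.2781
Step 3: Project onto [-2, 4].
x_proj = clip(-0.4533) = -0.4533
y_proj = clip(-3.2781) = -2.0
Step 4: Evaluate f.
f(-0.4533, -2.0) = -3.0555


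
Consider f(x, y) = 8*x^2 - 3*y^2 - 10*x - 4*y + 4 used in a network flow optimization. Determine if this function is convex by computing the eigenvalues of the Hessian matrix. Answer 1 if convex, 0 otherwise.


The Hessian of f(x,y) = 8*x^2 - 3*y^2 - 10*x - 4*y + 4 is:
H = [[16, 0], [0, -6]]
Trace = 16 - 6 = 10
Determinant = 16*-6 - (0)^2 = -96
Discriminant = (10)^2 - 4*-96 = 484.0
Eigenvalues: lambda_1 = -6.0, lambda_2 = 16.0
The function is not convex.

0


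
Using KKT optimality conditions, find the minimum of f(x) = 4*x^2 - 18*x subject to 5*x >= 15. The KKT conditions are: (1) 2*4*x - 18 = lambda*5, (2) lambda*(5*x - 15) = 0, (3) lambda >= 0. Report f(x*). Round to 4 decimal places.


Step 1: Try lambda = 0 (constraint inactive).
x_unc = 18/(2*4) = 2.25
Check: 5*2.25 = 11.25 < 15 -- violated!
Step 2: Constraint must be active: 5*x = 15
x* = 15/5 = 3.0
lambda = (2*4*3.0 - 18)/5 = 1.2
Step 3: Compute optimal value.
f(x*) = 4*3.0^2 - 18*3.0 = -18.0


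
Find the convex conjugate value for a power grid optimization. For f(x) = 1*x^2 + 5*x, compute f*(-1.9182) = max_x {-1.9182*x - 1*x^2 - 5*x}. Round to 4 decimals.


f*(y) = sup_x {y*x - a*x^2 - b*x} = sup_x {(y-b)*x - a*x^2}
FOC: (y - b) - 2a*x = 0 => x* = (y - b)/(2a)
x* = (-1.9182 - 5)/(2*1) = -3.4591
f*(-1.9182) = (y-b)^2/(4a) = (-1.9182 - 5)^2/(4*1)
= 47.8615/4 = 11.9654


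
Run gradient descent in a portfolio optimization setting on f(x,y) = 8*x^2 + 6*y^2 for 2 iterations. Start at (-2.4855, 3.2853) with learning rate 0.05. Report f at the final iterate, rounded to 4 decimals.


Gradient descent on f(x,y) = 8*x^2 + 6*y^2.
Starting point: (-2.4855, 3.2853), alpha = 0.05
Step 1: grad_x = 2*8*-2.4855 = -39.768, grad_y = 2*6*3.2853 = 39.4236
  x_1 = -2.4855 - 0.05*-39.768 = -0.4971
  y_1 = 3.2853 - 0.05*39.4236 = 1.3141
Step 2: grad_x = 2*8*-0.4971 = -7.9536, grad_y = 2*6*1.3141 = 15.7694
  x_2 = -0.4971 - 0.05*-7.9536 = -0.0994
  y_2 = 1.3141 - 0.05*15.7694 = 0.5256
f(-0.0994, 0.5256) = 8*(-0.0994)^2 + 6*0.5256^2 = 1.7369


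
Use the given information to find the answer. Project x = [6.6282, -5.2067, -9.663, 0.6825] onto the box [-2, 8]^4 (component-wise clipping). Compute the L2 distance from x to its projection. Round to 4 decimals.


Project each component onto [-2, 8].
clip(6.6282) = 6.6282, clip(-5.2067) = -2.0, clip(-9.663) = -2.0, clip(0.6825) = 0.6825
Projection = [6.6282, -2.0, -2.0, 0.6825]
Squared diffs: [0.0, 10.2829, 58.7216, 0.0]
Distance = sqrt(69.0045) = 8.3069


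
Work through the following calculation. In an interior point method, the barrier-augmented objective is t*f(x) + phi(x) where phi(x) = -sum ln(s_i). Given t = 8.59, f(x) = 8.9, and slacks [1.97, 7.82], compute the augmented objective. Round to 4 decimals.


Step 1: Compute log-barrier.
ln values: [0.678, 2.0567]
phi = -(0.678 + 2.0567) = -2.7347
Step 2: Compute augmented objective.
t*f(x) = 8.59*8.9 = 76.451
Total = 76.451 - 2.7347 = 73.7163


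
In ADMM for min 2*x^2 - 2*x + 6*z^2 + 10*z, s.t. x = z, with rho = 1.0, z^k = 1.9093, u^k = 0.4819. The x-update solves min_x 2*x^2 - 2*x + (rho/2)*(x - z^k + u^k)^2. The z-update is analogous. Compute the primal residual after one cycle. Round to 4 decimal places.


ADMM iteration with rho = 1.0, z^k = 1.9093, u^k = 0.4819
Step 1: x-update.
Minimize 2*x^2 - 2*x + (1.0/2)*(x - 1.9093 + 0.4819)^2
FOC: (2*2 + 1.0)*x = 2 + 1.0*(1.9093 - 0.4819)
x^{k+1} = 0.6855
Step 2: z-update.
Minimize 6*z^2 + 10*z + (1.0/2)*(0.6855 - z + 0.4819)^2
FOC: (2*6 + 1.0)*z = -10 + 1.0*(0.6855 + 0.4819)
z^{k+1} = -0.6794
Step 3: u-update.
u^{k+1} = 0.4819 + 0.6855 + 0.6794 = 1.8468
Step 4: Primal residual = |0.6855 + 0.6794| = 1.3649


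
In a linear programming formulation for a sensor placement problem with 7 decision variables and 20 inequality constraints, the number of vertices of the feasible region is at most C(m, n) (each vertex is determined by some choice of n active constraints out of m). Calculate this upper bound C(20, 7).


Each vertex corresponds to some choice of n active constraints out of m, so the number of vertices is at most C(m, n) = m! / (n!(m-n)!).
m = 20, n = 7
Numerator: 20 * 19 * 18 * 17 * 16 * 15 * 14
Denominator: 7! = 5040
C(20, 7) = 77520


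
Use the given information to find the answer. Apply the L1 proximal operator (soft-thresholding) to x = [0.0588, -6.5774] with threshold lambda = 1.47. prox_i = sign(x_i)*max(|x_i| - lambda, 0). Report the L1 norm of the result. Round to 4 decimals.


Soft-thresholding with lambda = 1.47:
prox(0.0588) = sign(0.0588)*max(|0.0588| - 1.47, 0) = 0.0
prox(-6.5774) = sign(-6.5774)*max(|-6.5774| - 1.47, 0) = -5.1074
prox(x) = [0.0, -5.1074]
||prox(x)||_1 = 0.0 + 5.1074 = 5.1074


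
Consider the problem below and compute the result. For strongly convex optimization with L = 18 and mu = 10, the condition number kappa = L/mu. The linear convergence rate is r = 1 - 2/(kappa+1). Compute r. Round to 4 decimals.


Step 1: Compute the condition number.
kappa = L/mu = 18/10 = 1.8
Step 2: Compute the convergence rate.
r = 1 - 2/(kappa + 1) = 1 - 2*mu/(L + mu) = (L - mu)/(L + mu) = 8/28 = 0.2857


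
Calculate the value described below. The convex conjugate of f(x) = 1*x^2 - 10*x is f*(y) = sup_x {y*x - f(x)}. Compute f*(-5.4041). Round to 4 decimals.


f*(y) = sup_x {y*x - a*x^2 - b*x} = sup_x {(y-b)*x - a*x^2}
FOC: (y - b) - 2a*x = 0 => x* = (y - b)/(2a)
x* = (-5.4041 + 10)/(2*1) = 2.298
f*(-5.4041) = (y-b)^2/(4a) = (-5.4041 + 10)^2/(4*1)
= 21.1223/4 = 5.2806


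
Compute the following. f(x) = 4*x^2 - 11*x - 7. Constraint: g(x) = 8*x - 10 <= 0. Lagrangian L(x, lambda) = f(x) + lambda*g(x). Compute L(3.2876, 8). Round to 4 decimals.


Step 1: Evaluate f(x).
f(3.2876) = 4*3.2876^2 - 11*3.2876 - 7 = 0.0697
Step 2: Evaluate g(x).
g(3.2876) = 8*3.2876 - 10 = 16.3008
Step 3: Compute Lagrangian.
L = 0.0697 + 8*16.3008 = 130.4761


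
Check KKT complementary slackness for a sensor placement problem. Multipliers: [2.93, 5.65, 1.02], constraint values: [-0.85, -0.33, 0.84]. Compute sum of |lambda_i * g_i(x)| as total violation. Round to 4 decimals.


KKT complementary slackness check:
lambda_1 * g_1 = 2.93 * -0.85 = -2.4905
lambda_2 * g_2 = 5.65 * -0.33 = -1.8645
lambda_3 * g_3 = 1.02 * 0.84 = 0.8568
Total violation = 2.4905 + 1.8645 + 0.8568 = 5.2118


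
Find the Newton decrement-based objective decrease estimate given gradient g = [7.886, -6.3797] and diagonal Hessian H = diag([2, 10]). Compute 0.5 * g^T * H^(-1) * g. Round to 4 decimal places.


Step 1: H is diagonal, so H^(-1) * g = [3.943, -0.638].
Step 2: g^T H^(-1) g = sum_i g_i^2 / H_ii
  = (7.886)^2/2 + (-6.3797)^2/10
  = 31.0945 + 4.0701 = 35.1646
Step 3: Objective decrease = 0.5 * g^T H^(-1) g = 17.5823


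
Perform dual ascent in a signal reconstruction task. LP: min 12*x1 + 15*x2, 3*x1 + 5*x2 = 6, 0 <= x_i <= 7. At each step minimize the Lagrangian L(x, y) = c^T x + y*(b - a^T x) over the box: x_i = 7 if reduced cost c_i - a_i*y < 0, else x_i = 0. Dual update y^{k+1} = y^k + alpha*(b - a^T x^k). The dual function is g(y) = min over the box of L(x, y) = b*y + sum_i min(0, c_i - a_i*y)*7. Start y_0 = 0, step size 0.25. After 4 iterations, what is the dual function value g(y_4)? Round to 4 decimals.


Dual ascent for LP: min 12*x1 + 15*x2, 3*x1 + 5*x2 = 6, 0 <= x_i <= 7
Step 1: y^k = 0.0, reduced costs: (12.0, 15.0)
  x^k = (0.0, 0.0), subgradient = b - a^T x = 6.0
  y^{k+1} = 0.0 + 0.25*6.0 = 1.5
Step 2: y^k = 1.5, reduced costs: (7.5, 7.5)
  x^k = (0.0, 0.0), subgradient = b - a^T x = 6.0
  y^{k+1} = 1.5 + 0.25*6.0 = 3.0
Step 3: y^k = 3.0, reduced costs: (3.0, 0.0)
  x^k = (0.0, 0.0), subgradient = b - a^T x = 6.0
  y^{k+1} = 3.0 + 0.25*6.0 = 4.5
Step 4: y^k = 4.5, reduced costs: (-1.5, -7.5)
  x^k = (7.0, 7.0), subgradient = b - a^T x = -50.0
  y^{k+1} = 4.5 + 0.25*-50.0 = -8.0
Dual objective at y_4 = -8.0: reduced costs (36.0, 55.0), box minimizer x = (0.0, 0.0)
g(y_4) = b*y + (c1 - a1*y)*x1 + (c2 - a2*y)*x2 = 6*(-8.0) + 36.0*0.0 + 55.0*0.0 = -48.0 + 0.0 + 0.0 = -48.0


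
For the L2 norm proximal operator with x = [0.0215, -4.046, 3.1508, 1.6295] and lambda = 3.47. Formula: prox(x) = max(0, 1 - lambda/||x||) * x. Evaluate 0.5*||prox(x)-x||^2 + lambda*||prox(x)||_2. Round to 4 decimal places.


Step 1: Compute ||x||.
||x|| = 5.3808
Step 2: Compute scaling factor.
scale = max(0, 1 - 3.47/5.3808) = 0.3551
Step 3: prox(x) = [0.0076, -1.4368, 1.1189, 0.5787]
||prox(x)|| = 1.9108
Step 4: Proximal objective.
0.5*||prox-x||^2 = 6.0205
lambda*||prox|| = 6.6305
Total = 12.651


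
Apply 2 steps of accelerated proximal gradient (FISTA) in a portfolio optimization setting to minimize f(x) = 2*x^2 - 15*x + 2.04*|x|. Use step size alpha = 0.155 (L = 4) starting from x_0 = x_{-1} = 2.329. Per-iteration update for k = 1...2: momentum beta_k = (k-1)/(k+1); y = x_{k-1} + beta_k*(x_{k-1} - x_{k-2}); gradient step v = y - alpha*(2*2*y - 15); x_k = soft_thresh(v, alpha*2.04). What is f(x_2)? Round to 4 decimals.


FISTA on f(x) = 2*x^2 - 15*x + 2.04*|x|
L = 4, alpha = 0.155
Iteration 1: beta = 0.0, y = 2.329 + 0.0*(2.329 - 2.329) = 2.329
  grad(y) = -5.684, v = y - alpha*grad = 3.21
  prox(v) = soft_thresh(3.21, 0.3162) = 2.8938
Iteration 2: beta = 0.3333, y = 2.8938 + 0.3333*(2.8938 - 2.329) = 3.0821
  grad(y) = -2.6716, v = y - alpha*grad = 3.4962
  prox(v) = soft_thresh(3.4962, 0.3162) = 3.18
f(x_2) = 2*3.18^2 - 15*3.18 + 2.04*|3.18| = -20.988


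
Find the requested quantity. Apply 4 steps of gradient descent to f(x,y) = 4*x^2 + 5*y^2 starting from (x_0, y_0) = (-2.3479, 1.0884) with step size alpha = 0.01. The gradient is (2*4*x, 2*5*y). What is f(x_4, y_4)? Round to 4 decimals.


Gradient descent on f(x,y) = 4*x^2 + 5*y^2.
Starting point: (-2.3479, 1.0884), alpha = 0.01
Step 1: grad_x = 2*4*-2.3479 = -18.7832, grad_y = 2*5*1.0884 = 10.884
  x_1 = -2.3479 - 0.01*-18.7832 = -2.1601
  y_1 = 1.0884 - 0.01*10.884 = 0.9796
Step 2: grad_x = 2*4*-2.1601 = -17.2805, grad_y = 2*5*0.9796 = 9.7956
  x_2 = -2.1601 - 0.01*-17.2805 = -1.9873
  y_2 = 0.9796 - 0.01*9.7956 = 0.8816
Step 3: grad_x = 2*4*-1.9873 = -15.8981, grad_y = 2*5*0.8816 = 8.816
  x_3 = -1.9873 - 0.01*-15.8981 = -1.8283
  y_3 = 0.8816 - 0.01*8.816 = 0.7934
Step 4: grad_x = 2*4*-1.8283 = -14.6263, grad_y = 2*5*0.7934 = 7.9344
  x_4 = -1.8283 - 0.01*-14.6263 = -1.682
  y_4 = 0.7934 - 0.01*7.9344 = 0.7141
f(-1.682, 0.7141) = 4*(-1.682)^2 + 5*0.7141^2 = 13.8664


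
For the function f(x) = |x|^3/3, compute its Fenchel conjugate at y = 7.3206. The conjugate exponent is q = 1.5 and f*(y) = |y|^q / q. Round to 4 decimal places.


The conjugate exponent q satisfies 1/p + 1/q = 1.
p = 3, so q = 3/(3 - 1) = 1.5
|y|^q = 7.3206^1.5 = 19.8071
f*(7.3206) = 19.8071 / 1.5 = 13.2047


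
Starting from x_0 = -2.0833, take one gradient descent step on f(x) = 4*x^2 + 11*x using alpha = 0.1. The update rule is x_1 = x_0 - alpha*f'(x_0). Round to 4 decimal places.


We compute the gradient at x_0 and apply the update.
f'(x) = 8*x + 11
f'(-2.0833) = 8*-2.0833 + 11 = -5.6664
x_1 = -2.0833 - 0.1*-5.6664 = -1.5167


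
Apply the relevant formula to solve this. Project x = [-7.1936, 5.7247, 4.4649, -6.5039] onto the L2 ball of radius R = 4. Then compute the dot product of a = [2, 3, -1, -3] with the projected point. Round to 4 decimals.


Step 1: Compute ||x|| (intermediates to 6 decimals).
||x|| = sqrt((-7.1936)^2 + 5.7247^2 + 4.4649^2 + (-6.5039)^2) = 12.114294
Step 2: Project.
Since ||x|| > R, scale = R/||x|| = 4/12.114294 = 0.330188, proj(x) = scale * x
proj(x) = [-2.37524, 1.890227, 1.474256, -2.14751]
Step 3: Dot product.
a^T * proj(x) = 2*(-2.37524) + 3*1.890227 - 1*1.474256 - 3*(-2.14751) = 5.8885


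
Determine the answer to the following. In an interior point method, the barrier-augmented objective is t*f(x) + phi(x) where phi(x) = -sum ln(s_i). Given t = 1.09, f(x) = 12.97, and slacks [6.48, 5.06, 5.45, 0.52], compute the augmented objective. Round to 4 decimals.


Step 1: Compute log-barrier.
ln values: [1.8687, 1.6214, 1.6956, -0.6539]
phi = -(1.8687 + 1.6214 + 1.6956 - 0.6539) = -4.5318
Step 2: Compute augmented objective.
t*f(x) = 1.09*12.97 = 14.1373
Total = 14.1373 - 4.5318 = 9.6055


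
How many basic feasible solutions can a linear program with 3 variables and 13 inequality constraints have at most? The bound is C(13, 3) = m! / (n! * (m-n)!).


Each vertex corresponds to some choice of n active constraints out of m, so the number of vertices is at most C(m, n) = m! / (n!(m-n)!).
m = 13, n = 3
Numerator: 13 * 12 * 11
Denominator: 3! = 6
C(13, 3) = 286


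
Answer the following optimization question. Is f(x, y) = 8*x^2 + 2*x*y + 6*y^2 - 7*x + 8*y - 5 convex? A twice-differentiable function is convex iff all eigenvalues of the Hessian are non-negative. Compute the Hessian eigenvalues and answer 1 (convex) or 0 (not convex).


The Hessian of f(x,y) = 8*x^2 + 2*x*y + 6*y^2 - 7*x + 8*y - 5 is:
H = [[16, 2], [2, 12]]
Trace = 16 + 12 = 28
Determinant = 16*12 - (2)^2 = 188
Discriminant = (28)^2 - 4*188 = 32.0
Eigenvalues: lambda_1 = 11.1716, lambda_2 = 16.8284
The function is convex.

1


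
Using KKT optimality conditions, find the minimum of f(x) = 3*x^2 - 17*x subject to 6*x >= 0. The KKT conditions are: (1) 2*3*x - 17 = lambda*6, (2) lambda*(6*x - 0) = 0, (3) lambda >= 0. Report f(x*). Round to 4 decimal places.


Step 1: Try lambda = 0 (constraint inactive).
Stationarity: 2*3*x - 17 = 0
x* = 17/(2*3) = 17/6 = 2.8333 (rounded; the exact value 17/6 is used below)
Check constraint: 6*2.8333 = 16.9998 >= 0 -- satisfied.
Step 2: Compute optimal value.
f(x*) = 3*(17/6)^2 - 17*(17/6) = -24.0833


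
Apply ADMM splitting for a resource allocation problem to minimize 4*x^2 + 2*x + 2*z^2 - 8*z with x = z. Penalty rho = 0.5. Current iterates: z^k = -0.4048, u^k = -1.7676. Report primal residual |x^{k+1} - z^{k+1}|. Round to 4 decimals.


ADMM iteration with rho = 0.5, z^k = -0.4048, u^k = -1.7676
Step 1: x-update.
Minimize 4*x^2 + 2*x + (0.5/2)*(x + 0.4048 - 1.7676)^2
FOC: (2*4 + 0.5)*x = -2 + 0.5*(-0.4048 + 1.7676)
x^{k+1} = -0.1551
Step 2: z-update.
Minimize 2*z^2 - 8*z + (0.5/2)*(-0.1551 - z - 1.7676)^2
FOC: (2*2 + 0.5)*z = 8 + 0.5*(-0.1551 - 1.7676)
z^{k+1} = 1.5641
Step 3: u-update.
u^{k+1} = -1.7676 - 0.1551 - 1.5641 = -3.4869
Step 4: Primal residual = |-0.1551 - 1.5641| = 1.7193


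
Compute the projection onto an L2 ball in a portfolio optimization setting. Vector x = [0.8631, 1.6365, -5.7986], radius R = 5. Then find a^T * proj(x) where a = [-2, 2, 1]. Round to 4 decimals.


Step 1: Compute ||x|| (intermediates to 6 decimals).
||x|| = sqrt(0.8631^2 + 1.6365^2 + (-5.7986)^2) = 6.086611
Step 2: Project.
Since ||x|| > R, scale = R/||x|| = 5/6.086611 = 0.821475, proj(x) = scale * x
proj(x) = [0.709015, 1.344344, -4.763405]
Step 3: Dot product.
a^T * proj(x) = -2*0.709015 + 2*1.344344 + 1*(-4.763405) = -3.4927


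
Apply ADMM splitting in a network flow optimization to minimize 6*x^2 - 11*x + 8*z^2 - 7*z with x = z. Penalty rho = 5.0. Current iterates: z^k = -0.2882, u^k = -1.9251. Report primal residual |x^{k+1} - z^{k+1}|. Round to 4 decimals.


ADMM iteration with rho = 5.0, z^k = -0.2882, u^k = -1.9251
Step 1: x-update.
Minimize 6*x^2 - 11*x + (5.0/2)*(x + 0.2882 - 1.9251)^2
FOC: (2*6 + 5.0)*x = 11 + 5.0*(-0.2882 + 1.9251)
x^{k+1} = 1.1285
Step 2: z-update.
Minimize 8*z^2 - 7*z + (5.0/2)*(1.1285 - z - 1.9251)^2
FOC: (2*8 + 5.0)*z = 7 + 5.0*(1.1285 - 1.9251)
z^{k+1} = 0.1437
Step 3: u-update.
u^{k+1} = -1.9251 + 1.1285 - 0.1437 = -0.9403
Step 4: Primal residual = |1.1285 - 0.1437| = 0.9848


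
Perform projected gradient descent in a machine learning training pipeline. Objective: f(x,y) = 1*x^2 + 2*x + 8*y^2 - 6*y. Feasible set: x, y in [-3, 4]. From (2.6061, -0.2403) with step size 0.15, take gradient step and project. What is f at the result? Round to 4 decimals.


Step 1: Compute gradient at (2.6061, -0.2403).
grad_x = 2*1*2.6061 + 2 = 7.2122
grad_y = 2*8*-0.2403 - 6 = -9.8448
Step 2: Gradient step.
x_raw = 2.6061 - 0.15*7.2122 = 1.5243
y_raw = -0.2403 - 0.15*-9.8448 = 1.2364
Step 3: Project onto [-3, 4].
x_proj = clip(1.5243) = 1.5243
y_proj = clip(1.2364) = 1.2364
Step 4: Evaluate f.
f(1.5243, 1.2364) = 10.1833


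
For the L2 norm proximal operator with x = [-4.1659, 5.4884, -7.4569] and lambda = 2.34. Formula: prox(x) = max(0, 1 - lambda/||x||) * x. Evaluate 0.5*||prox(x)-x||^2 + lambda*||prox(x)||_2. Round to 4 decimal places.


Step 1: Compute ||x||.
||x|| = 10.153
Step 2: Compute scaling factor.
scale = max(0, 1 - 2.34/10.153) = 0.7695
Step 3: prox(x) = [-3.2058, 4.2235, -5.7383]
||prox(x)|| = 7.813
Step 4: Proximal objective.
0.5*||prox-x||^2 = 2.7378
lambda*||prox|| = 18.2824
Total = 21.0201


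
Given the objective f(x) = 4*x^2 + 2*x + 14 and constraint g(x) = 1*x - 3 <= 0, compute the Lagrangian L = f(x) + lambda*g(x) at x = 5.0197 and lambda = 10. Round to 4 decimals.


Step 1: Evaluate f(x).
f(5.0197) = 4*5.0197^2 + 2*5.0197 + 14 = 124.829
Step 2: Evaluate g(x).
g(5.0197) = 1*5.0197 - 3 = 2.0197
Step 3: Compute Lagrangian.
L = 124.829 + 10*2.0197 = 145.026


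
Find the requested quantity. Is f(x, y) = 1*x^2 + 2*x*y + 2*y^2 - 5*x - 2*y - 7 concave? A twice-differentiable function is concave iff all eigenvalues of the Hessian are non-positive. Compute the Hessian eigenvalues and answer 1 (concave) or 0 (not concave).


The Hessian of f(x,y) = 1*x^2 + 2*x*y + 2*y^2 - 5*x - 2*y - 7 is:
H = [[2, 2], [2, 4]]
Trace = 2 + 4 = 6
Determinant = 2*4 - (2)^2 = 4
Discriminant = (6)^2 - 4*4 = 20.0
Eigenvalues: lambda_1 = 0.7639, lambda_2 = 5.2361
The function is not concave.

0


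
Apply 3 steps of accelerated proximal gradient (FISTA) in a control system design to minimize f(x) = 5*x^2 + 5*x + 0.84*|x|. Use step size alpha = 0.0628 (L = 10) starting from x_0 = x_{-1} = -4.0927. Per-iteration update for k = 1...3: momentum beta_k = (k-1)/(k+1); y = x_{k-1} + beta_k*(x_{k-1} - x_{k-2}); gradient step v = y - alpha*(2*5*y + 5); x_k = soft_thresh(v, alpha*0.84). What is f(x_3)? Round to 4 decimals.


FISTA on f(x) = 5*x^2 + 5*x + 0.84*|x|
L = 10, alpha = 0.0628
Iteration 1: beta = 0.0, y = -4.0927 + 0.0*(-4.0927 + 4.0927) = -4.0927
  grad(y) = -35.927, v = y - alpha*grad = -1.8365
  prox(v) = soft_thresh(-1.8365, 0.0528) = -1.7837
Iteration 2: beta = 0.3333, y = -1.7837 + 0.3333*(-1.7837 + 4.0927) = -1.0141
  grad(y) = -5.1408, v = y - alpha*grad = -0.6912
  prox(v) = soft_thresh(-0.6912, 0.0528) = -0.6385
Iteration 3: beta = 0.5, y = -0.6385 + 0.5*(-0.6385 + 1.7837) = -0.0659
  grad(y) = 4.3414, v = y - alpha*grad = -0.3385
  prox(v) = soft_thresh(-0.3385, 0.0528) = -0.2857
f(x_3) = 5*(-0.2857)^2 + 5*(-0.2857) + 0.84*|-0.2857| = -0.7805


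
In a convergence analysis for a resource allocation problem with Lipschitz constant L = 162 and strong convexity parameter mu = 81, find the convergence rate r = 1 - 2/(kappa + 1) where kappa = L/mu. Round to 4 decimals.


Step 1: Compute the condition number.
kappa = L/mu = 162/81 = 2.0
Step 2: Compute the convergence rate.
r = 1 - 2/(kappa + 1) = 1 - 2*mu/(L + mu) = (L - mu)/(L + mu) = 81/243 = 0.3333


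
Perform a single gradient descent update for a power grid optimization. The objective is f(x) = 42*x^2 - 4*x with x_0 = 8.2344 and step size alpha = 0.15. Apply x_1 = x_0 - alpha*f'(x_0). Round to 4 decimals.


We compute the gradient at x_0 and apply the update.
f'(x) = 84*x - 4
f'(8.2344) = 84*8.2344 - 4 = 687.6896
x_1 = 8.2344 - 0.15*687.6896 = -94.919


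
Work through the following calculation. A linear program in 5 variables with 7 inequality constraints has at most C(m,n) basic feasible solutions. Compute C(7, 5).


Each vertex corresponds to some choice of n active constraints out of m, so the number of vertices is at most C(m, n) = m! / (n!(m-n)!).
m = 7, n = 5
Numerator: 7 * 6 * 5 * 4 * 3
Denominator: 5! = 120
C(7, 5) = 21


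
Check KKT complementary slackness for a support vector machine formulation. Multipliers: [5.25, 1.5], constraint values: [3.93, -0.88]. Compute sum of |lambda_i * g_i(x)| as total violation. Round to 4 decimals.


KKT complementary slackness check:
lambda_1 * g_1 = 5.25 * 3.93 = 20.6325
lambda_2 * g_2 = 1.5 * -0.88 = -1.32
Total violation = 20.6325 + 1.32 = 21.9525


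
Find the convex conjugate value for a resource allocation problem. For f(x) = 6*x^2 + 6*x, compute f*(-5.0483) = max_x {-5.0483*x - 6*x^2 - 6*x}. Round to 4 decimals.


f*(y) = sup_x {y*x - a*x^2 - b*x} = sup_x {(y-b)*x - a*x^2}
FOC: (y - b) - 2a*x = 0 => x* = (y - b)/(2a)
x* = (-5.0483 - 6)/(2*6) = -0.9207
f*(-5.0483) = (y-b)^2/(4a) = (-5.0483 - 6)^2/(4*6)
= 122.0649/24 = 5.086


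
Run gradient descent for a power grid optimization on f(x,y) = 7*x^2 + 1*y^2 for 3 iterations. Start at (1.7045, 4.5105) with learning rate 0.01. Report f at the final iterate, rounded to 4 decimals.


Gradient descent on f(x,y) = 7*x^2 + 1*y^2.
Starting point: (1.7045, 4.5105), alpha = 0.01
Step 1: grad_x = 2*7*1.7045 = 23.863, grad_y = 2*1*4.5105 = 9.021
  x_1 = 1.7045 - 0.01*23.863 = 1.4659
  y_1 = 4.5105 - 0.01*9.021 = 4.4203
Step 2: grad_x = 2*7*1.4659 = 20.5222, grad_y = 2*1*4.4203 = 8.8406
  x_2 = 1.4659 - 0.01*20.5222 = 1.2606
  y_2 = 4.4203 - 0.01*8.8406 = 4.3319
Step 3: grad_x = 2*7*1.2606 = 17.6491, grad_y = 2*1*4.3319 = 8.6638
  x_3 = 1.2606 - 0.01*17.6491 = 1.0842
  y_3 = 4.3319 - 0.01*8.6638 = 4.2452
f(1.0842, 4.2452) = 7*1.0842^2 + 1*4.2452^2 = 26.2499
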